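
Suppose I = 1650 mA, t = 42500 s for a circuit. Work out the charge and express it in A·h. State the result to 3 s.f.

Directly: q = It.
I = 1650 mA = 1.650 A; t = 42500 s.
q = 70125 C
70125 C × (1 A·h / 3600 C) = 19.48 A·h

19.5 A·h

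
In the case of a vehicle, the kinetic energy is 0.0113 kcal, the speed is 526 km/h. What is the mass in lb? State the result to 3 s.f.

0.00976 lb

Rearranging: m = 2·KE/v².
KE = 0.0113 kcal = 47.28 J; v = 526 km/h = 146.1 m/s.
m = 0.004429 kg
0.004429 kg × (1 lb / 0.4536 kg) = 0.009765 lb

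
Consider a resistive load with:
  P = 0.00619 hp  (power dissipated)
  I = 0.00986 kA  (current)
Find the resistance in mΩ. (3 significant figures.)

Rearranging: R = P/I².
P = 0.00619 hp = 4.616 W; I = 0.00986 kA = 9.860 A.
R = 0.04748 Ω
0.04748 Ω × (1 mΩ / 0.001000 Ω) = 47.48 mΩ

47.5 mΩ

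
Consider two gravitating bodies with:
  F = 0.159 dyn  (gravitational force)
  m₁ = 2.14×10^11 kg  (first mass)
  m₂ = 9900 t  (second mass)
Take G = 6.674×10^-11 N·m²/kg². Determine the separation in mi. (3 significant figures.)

From Newton's law of gravitation: r = √(G·m₁m₂/F).
F = 0.159 dyn = 1.590×10^-6 N; m₁ = 2.14×10^11 kg; m₂ = 9900 t = 9.900×10^6 kg; G = 6.674×10^-11 N·m²/kg².
r = 9.430×10^6 m
9.430×10^6 m × (1 mi / 1609 m) = 5860 mi

5860 mi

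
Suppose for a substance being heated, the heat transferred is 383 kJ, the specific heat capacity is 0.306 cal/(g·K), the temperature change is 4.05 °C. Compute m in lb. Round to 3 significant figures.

Solving Q = m·c·ΔT for m: m = Q/(c·ΔT).
Q = 383 kJ = 3.830×10^5 J; c = 0.306 cal/(g·K) = 1280 J/(kg·K); ΔT = 4.05 °C = 4.050 K.
m = 73.86 kg
73.86 kg × (1 lb / 0.4536 kg) = 162.8 lb

163 lb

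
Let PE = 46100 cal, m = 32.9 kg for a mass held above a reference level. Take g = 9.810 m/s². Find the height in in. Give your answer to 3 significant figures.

Solving PE = m·g·h for h: h = PE/(m·g).
PE = 46100 cal = 1.929×10^5 J; m = 32.9 kg; g = 9.810 m/s².
h = 597.6 m
597.6 m × (1 in / 0.02540 m) = 23528 in

23500 in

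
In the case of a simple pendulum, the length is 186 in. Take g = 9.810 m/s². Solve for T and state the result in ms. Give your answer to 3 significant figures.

Directly: T = 2π√(L/g).
L = 186 in = 4.724 m; g = 9.810 m/s².
T = 4.360 s
4.360 s × (1 ms / 0.001000 s) = 4360 ms

4360 ms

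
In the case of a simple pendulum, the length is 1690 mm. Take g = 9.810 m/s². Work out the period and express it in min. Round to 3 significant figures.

Directly: T = 2π√(L/g).
L = 1690 mm = 1.690 m; g = 9.810 m/s².
T = 2.608 s
2.608 s × (1 min / 60.00 s) = 0.04346 min

0.0435 min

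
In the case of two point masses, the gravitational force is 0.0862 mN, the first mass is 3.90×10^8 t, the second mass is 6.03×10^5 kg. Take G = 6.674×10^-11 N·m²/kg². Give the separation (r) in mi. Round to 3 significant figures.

Rearranging F = G·m₁·m₂/r² for r: r = √(G·m₁m₂/F).
F = 0.0862 mN = 8.620×10^-5 N; m₁ = 3.90×10^8 t = 3.900×10^11 kg; m₂ = 6.03×10^5 kg; G = 6.674×10^-11 N·m²/kg².
r = 4.267×10^5 m
4.267×10^5 m × (1 mi / 1609 m) = 265.1 mi

265 mi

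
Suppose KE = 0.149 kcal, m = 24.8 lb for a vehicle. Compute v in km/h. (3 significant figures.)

Solving KE = ½mv² for v: v = √(2·KE/m).
KE = 0.149 kcal = 623.4 J; m = 24.8 lb = 11.25 kg.
v = 10.53 m/s
10.53 m/s × (1 km/h / 0.2778 m/s) = 37.90 km/h

37.9 km/h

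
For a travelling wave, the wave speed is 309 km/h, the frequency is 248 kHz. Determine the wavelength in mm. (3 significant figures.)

0.346 mm

Solving v = f·λ for λ: λ = v/f.
v = 309 km/h = 85.83 m/s; f = 248 kHz = 2.480×10^5 Hz.
λ = 3.461×10^-4 m
3.461×10^-4 m × (1 mm / 0.001000 m) = 0.3461 mm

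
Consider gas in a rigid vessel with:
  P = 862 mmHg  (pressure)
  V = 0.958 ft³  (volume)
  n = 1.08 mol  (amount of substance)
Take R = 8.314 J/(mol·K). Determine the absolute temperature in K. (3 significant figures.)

From the ideal-gas law: T = PV/(nR).
P = 862 mmHg = 1.149×10^5 Pa; V = 0.958 ft³ = 0.02713 m³; n = 1.08 mol; R = 8.314 J/(mol·K).
T = 347.2 K

347 K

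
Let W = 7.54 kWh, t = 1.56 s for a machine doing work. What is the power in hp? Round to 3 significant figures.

Directly: P = W/t.
W = 7.54 kWh = 2.714×10^7 J; t = 1.56 s.
P = 1.740×10^7 W  (the unit combination reduces to kg·m²/s³ = W)
1.740×10^7 W × (1 hp / 745.7 W) = 23334 hp

23300 hp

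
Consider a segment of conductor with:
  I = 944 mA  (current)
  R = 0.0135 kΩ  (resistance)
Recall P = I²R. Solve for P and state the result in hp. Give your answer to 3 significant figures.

Directly: P = I²R.
I = 944 mA = 0.9440 A; R = 0.0135 kΩ = 13.50 Ω.
P = 12.03 W
12.03 W × (1 hp / 745.7 W) = 0.01613 hp

0.0161 hp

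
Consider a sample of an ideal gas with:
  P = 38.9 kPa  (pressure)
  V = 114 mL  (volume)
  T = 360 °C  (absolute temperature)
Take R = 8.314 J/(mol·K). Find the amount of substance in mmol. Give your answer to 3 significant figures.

0.842 mmol

Rearranging PV = nRT for n: n = PV/(RT).
P = 38.9 kPa = 38900 Pa; V = 114 mL = 1.140×10^-4 m³; T = 360 °C = 633.1 K; R = 8.314 J/(mol·K).
n = 8.424×10^-4 mol
8.424×10^-4 mol × (1 mmol / 0.001000 mol) = 0.8424 mmol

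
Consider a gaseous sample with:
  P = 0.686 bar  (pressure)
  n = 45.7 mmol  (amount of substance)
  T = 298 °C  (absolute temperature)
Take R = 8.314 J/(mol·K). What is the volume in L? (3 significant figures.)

From the ideal-gas law: V = nRT/P.
P = 0.686 bar = 68600 Pa; n = 45.7 mmol = 0.04570 mol; T = 298 °C = 571.1 K; R = 8.314 J/(mol·K).
V = 0.003163 m³
0.003163 m³ × (1 L / 0.001000 m³) = 3.163 L

3.16 L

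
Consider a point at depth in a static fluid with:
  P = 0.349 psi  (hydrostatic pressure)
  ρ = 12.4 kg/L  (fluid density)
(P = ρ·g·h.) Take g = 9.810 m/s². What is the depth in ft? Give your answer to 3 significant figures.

0.0649 ft

Rearranging: h = P/(ρ·g).
P = 0.349 psi = 2406 Pa; ρ = 12.4 kg/L = 12400 kg/m³; g = 9.810 m/s².
h = 0.01978 m
0.01978 m × (1 ft / 0.3048 m) = 0.06490 ft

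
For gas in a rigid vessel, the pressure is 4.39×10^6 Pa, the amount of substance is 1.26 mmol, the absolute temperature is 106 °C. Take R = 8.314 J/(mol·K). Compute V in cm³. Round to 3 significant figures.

0.905 cm³

Solving PV = nRT for V: V = nRT/P.
P = 4.39×10^6 Pa; n = 1.26 mmol = 0.001260 mol; T = 106 °C = 379.1 K; R = 8.314 J/(mol·K).
V = 9.047×10^-7 m³
9.047×10^-7 m³ × (1 cm³ / 1.000×10^-6 m³) = 0.9047 cm³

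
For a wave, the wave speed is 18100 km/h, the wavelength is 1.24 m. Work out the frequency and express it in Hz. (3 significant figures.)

4050 Hz

Rearranging: f = v/λ.
v = 18100 km/h = 5028 m/s; λ = 1.24 m.
f = 4055 Hz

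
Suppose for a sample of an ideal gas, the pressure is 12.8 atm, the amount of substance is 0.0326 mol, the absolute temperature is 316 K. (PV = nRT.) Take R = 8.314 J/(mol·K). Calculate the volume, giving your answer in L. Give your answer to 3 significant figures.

0.0660 L

Rearranging PV = nRT for V: V = nRT/P.
P = 12.8 atm = 1.297×10^6 Pa; n = 0.0326 mol; T = 316 K; R = 8.314 J/(mol·K).
V = 6.604×10^-5 m³
6.604×10^-5 m³ × (1 L / 0.001000 m³) = 0.06604 L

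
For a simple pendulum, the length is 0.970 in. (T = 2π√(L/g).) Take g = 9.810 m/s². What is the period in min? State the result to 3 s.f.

T is given directly by: T = 2π√(L/g).
L = 0.970 in = 0.02464 m; g = 9.810 m/s².
T = 0.3149 s
0.3149 s × (1 min / 60.00 s) = 0.005248 min

0.00525 min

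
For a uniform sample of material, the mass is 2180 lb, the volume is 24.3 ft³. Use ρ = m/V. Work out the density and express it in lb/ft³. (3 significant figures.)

89.7 lb/ft³

Directly: ρ = m/V.
m = 2180 lb = 988.8 kg; V = 24.3 ft³ = 0.6881 m³.
ρ = 1437 kg/m³
1437 kg/m³ × (1 lb/ft³ / 16.02 kg/m³) = 89.71 lb/ft³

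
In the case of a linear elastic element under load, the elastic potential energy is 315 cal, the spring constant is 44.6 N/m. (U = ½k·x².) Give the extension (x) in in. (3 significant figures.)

Rearranging: x = √(2U/k).
U = 315 cal = 1318 J; k = 44.6 N/m.
x = 7.688 m
7.688 m × (1 in / 0.02540 m) = 302.7 in

303 in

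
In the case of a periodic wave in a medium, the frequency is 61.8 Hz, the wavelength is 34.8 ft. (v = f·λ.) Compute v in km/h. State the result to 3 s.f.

2360 km/h

Directly: v = fλ.
f = 61.8 Hz; λ = 34.8 ft = 10.61 m.
v = 655.5 m/s
655.5 m/s × (1 km/h / 0.2778 m/s) = 2360 km/h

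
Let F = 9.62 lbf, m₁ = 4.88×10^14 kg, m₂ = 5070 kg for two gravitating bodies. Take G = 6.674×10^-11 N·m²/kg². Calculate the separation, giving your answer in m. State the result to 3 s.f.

From Newton's law of gravitation: r = √(G·m₁m₂/F).
F = 9.62 lbf = 42.79 N; m₁ = 4.88×10^14 kg; m₂ = 5070 kg; G = 6.674×10^-11 N·m²/kg².
r = 1964 m

1960 m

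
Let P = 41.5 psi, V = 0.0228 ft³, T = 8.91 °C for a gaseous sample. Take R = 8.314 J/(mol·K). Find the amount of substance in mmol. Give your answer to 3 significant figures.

From the ideal-gas law: n = PV/(RT).
P = 41.5 psi = 2.861×10^5 Pa; V = 0.0228 ft³ = 6.456×10^-4 m³; T = 8.91 °C = 282.1 K; R = 8.314 J/(mol·K).
n = 0.07878 mol
0.07878 mol × (1 mmol / 0.001000 mol) = 78.78 mmol

78.8 mmol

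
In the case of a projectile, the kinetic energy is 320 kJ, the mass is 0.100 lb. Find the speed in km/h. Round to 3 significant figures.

13500 km/h

Rearranging KE = ½mv² for v: v = √(2·KE/m).
KE = 320 kJ = 3.200×10^5 J; m = 0.100 lb = 0.04536 kg.
v = 3756 m/s
3756 m/s × (1 km/h / 0.2778 m/s) = 13523 km/h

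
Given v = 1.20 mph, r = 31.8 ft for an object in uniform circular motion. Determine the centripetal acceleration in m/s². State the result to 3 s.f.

0.0297 m/s²

a is given directly by: a = v²/r.
v = 1.20 mph = 0.5364 m/s; r = 31.8 ft = 9.693 m.
a = 0.02969 m/s²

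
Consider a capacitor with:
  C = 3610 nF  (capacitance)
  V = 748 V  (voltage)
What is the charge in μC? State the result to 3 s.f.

2700 μC

Rearranging: Q = CV.
C = 3610 nF = 3.610×10^-6 F; V = 748 V.
Q = 0.002700 C
0.002700 C × (1 μC / 1.000×10^-6 C) = 2700 μC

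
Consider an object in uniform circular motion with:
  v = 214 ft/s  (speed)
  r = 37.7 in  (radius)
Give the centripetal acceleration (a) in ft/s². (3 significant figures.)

14600 ft/s²

Directly: a = v²/r.
v = 214 ft/s = 65.23 m/s; r = 37.7 in = 0.9576 m.
a = 4443 m/s²
4443 m/s² × (1 ft/s² / 0.3048 m/s²) = 14577 ft/s²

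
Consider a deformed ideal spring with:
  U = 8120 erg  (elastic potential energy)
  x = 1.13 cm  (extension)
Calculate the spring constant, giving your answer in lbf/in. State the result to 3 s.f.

0.0726 lbf/in

Rearranging U = ½k·x² for k: k = 2U/x².
U = 8120 erg = 8.120×10^-4 J; x = 1.13 cm = 0.01130 m.
k = 12.72 N/m
12.72 N/m × (1 lbf/in / 175.1 N/m) = 0.07262 lbf/in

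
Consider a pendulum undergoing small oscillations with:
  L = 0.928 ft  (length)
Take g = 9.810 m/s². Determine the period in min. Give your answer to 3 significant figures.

0.0178 min

T is given directly by: T = 2π√(L/g).
L = 0.928 ft = 0.2829 m; g = 9.810 m/s².
T = 1.067 s
1.067 s × (1 min / 60.00 s) = 0.01778 min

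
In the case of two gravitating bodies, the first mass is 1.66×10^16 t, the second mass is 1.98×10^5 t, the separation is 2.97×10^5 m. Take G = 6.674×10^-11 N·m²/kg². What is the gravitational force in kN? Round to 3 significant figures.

2490 kN

Directly: F = Gm₁m₂/r².
m₁ = 1.66×10^16 t = 1.660×10^19 kg; m₂ = 1.98×10^5 t = 1.980×10^8 kg; r = 2.97×10^5 m; G = 6.674×10^-11 N·m²/kg².
F = 2.487×10^6 N
2.487×10^6 N × (1 kN / 1000 N) = 2487 kN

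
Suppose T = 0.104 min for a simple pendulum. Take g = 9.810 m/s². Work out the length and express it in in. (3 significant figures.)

381 in

Rearranging T = 2π√(L/g) for L: L = g·(T/2π)².
T = 0.104 min = 6.240 s; g = 9.810 m/s².
L = 9.676 m
9.676 m × (1 in / 0.02540 m) = 380.9 in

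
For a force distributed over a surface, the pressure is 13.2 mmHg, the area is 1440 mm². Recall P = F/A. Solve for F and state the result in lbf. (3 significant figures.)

Rearranging: F = P·A.
P = 13.2 mmHg = 1760 Pa; A = 1440 mm² = 0.001440 m².
F = 2.534 N  (the unit combination reduces to kg·m/s² = N)
2.534 N × (1 lbf / 4.448 N) = 0.5697 lbf

0.570 lbf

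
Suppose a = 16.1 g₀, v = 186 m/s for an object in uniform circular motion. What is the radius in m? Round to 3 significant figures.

219 m

Solving a = v²/r for r: r = v²/a.
a = 16.1 g₀ = 157.9 m/s²; v = 186 m/s.
r = 219.1 m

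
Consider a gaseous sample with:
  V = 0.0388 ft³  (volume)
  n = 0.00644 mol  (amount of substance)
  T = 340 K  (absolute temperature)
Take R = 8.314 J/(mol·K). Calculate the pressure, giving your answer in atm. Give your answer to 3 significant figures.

From the ideal-gas law: P = nRT/V.
V = 0.0388 ft³ = 0.001099 m³; n = 0.00644 mol; T = 340 K; R = 8.314 J/(mol·K).
P = 16569 Pa  (the unit combination reduces to kg/(m·s²) = Pa)
16569 Pa × (1 atm / 1.013×10^5 Pa) = 0.1635 atm

0.164 atm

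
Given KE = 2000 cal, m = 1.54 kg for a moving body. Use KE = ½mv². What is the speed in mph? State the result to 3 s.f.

233 mph

Rearranging: v = √(2·KE/m).
KE = 2000 cal = 8368 J; m = 1.54 kg.
v = 104.2 m/s
104.2 m/s × (1 mph / 0.4470 m/s) = 233.2 mph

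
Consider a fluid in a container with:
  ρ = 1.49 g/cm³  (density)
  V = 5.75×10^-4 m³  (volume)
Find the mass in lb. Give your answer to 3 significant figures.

1.89 lb

Rearranging ρ = m/V for m: m = ρV.
ρ = 1.49 g/cm³ = 1490 kg/m³; V = 5.75×10^-4 m³.
m = 0.8568 kg
0.8568 kg × (1 lb / 0.4536 kg) = 1.889 lb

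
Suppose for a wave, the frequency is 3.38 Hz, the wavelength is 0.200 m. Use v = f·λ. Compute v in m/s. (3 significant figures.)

v is given directly by: v = fλ.
f = 3.38 Hz; λ = 0.200 m.
v = 0.6760 m/s

0.676 m/s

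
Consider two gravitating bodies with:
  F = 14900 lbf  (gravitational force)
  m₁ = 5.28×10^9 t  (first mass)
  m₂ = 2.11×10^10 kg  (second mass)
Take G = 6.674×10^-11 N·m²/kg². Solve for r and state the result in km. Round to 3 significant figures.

10.6 km

From Newton's law of gravitation: r = √(G·m₁m₂/F).
F = 14900 lbf = 66279 N; m₁ = 5.28×10^9 t = 5.280×10^12 kg; m₂ = 2.11×10^10 kg; G = 6.674×10^-11 N·m²/kg².
r = 10592 m
10592 m × (1 km / 1000 m) = 10.59 km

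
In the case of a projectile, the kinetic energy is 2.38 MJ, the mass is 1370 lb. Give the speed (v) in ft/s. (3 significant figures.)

Rearranging KE = ½mv² for v: v = √(2·KE/m).
KE = 2.38 MJ = 2.380×10^6 J; m = 1370 lb = 621.4 kg.
v = 87.52 m/s
87.52 m/s × (1 ft/s / 0.3048 m/s) = 287.1 ft/s

287 ft/s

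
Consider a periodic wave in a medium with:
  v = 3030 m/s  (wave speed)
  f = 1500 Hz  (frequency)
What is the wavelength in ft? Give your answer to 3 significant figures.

6.63 ft

Solving v = f·λ for λ: λ = v/f.
v = 3030 m/s; f = 1500 Hz.
λ = 2.020 m
2.020 m × (1 ft / 0.3048 m) = 6.627 ft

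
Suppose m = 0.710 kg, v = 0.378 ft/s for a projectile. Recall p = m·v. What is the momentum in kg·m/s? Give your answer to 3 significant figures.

p is given directly by: p = mv.
m = 0.710 kg; v = 0.378 ft/s = 0.1152 m/s.
p = 0.08180 kg·m/s

0.0818 kg·m/s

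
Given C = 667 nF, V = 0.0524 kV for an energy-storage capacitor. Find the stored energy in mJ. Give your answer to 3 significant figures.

Directly: E = ½CV².
C = 667 nF = 6.670×10^-7 F; V = 0.0524 kV = 52.40 V.
E = 9.157×10^-4 J
9.157×10^-4 J × (1 mJ / 0.001000 J) = 0.9157 mJ

0.916 mJ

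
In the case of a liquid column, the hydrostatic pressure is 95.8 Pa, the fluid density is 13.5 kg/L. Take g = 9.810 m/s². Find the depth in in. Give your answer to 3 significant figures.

0.0285 in

Solving P = ρ·g·h for h: h = P/(ρ·g).
P = 95.8 Pa; ρ = 13.5 kg/L = 13500 kg/m³; g = 9.810 m/s².
h = 7.234×10^-4 m
7.234×10^-4 m × (1 in / 0.02540 m) = 0.02848 in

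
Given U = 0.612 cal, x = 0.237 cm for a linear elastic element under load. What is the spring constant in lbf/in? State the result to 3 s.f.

Rearranging U = ½k·x² for k: k = 2U/x².
U = 0.612 cal = 2.561 J; x = 0.237 cm = 0.002370 m.
k = 9.118×10^5 N/m
9.118×10^5 N/m × (1 lbf/in / 175.1 N/m) = 5206 lbf/in

5210 lbf/in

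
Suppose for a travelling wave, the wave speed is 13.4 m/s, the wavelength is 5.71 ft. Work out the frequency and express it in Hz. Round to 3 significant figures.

7.70 Hz

Rearranging: f = v/λ.
v = 13.4 m/s; λ = 5.71 ft = 1.740 m.
f = 7.699 Hz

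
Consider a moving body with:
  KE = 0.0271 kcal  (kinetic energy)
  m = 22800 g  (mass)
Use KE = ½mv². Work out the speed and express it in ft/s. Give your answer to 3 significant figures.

10.3 ft/s

Rearranging: v = √(2·KE/m).
KE = 0.0271 kcal = 113.4 J; m = 22800 g = 22.80 kg.
v = 3.154 m/s
3.154 m/s × (1 ft/s / 0.3048 m/s) = 10.35 ft/s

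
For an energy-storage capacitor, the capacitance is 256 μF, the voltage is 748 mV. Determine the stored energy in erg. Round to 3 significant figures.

716 erg

E is given directly by: E = ½CV².
C = 256 μF = 2.560×10^-4 F; V = 748 mV = 0.7480 V.
E = 7.162×10^-5 J  (the unit combination reduces to kg·m²/s² = J)
7.162×10^-5 J × (1 erg / 1.000×10^-7 J) = 716.2 erg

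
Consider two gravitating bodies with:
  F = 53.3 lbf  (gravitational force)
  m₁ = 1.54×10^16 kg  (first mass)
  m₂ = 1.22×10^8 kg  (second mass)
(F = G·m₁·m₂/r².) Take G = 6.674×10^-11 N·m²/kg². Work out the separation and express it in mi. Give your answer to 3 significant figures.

452 mi

Rearranging: r = √(G·m₁m₂/F).
F = 53.3 lbf = 237.1 N; m₁ = 1.54×10^16 kg; m₂ = 1.22×10^8 kg; G = 6.674×10^-11 N·m²/kg².
r = 7.272×10^5 m
7.272×10^5 m × (1 mi / 1609 m) = 451.9 mi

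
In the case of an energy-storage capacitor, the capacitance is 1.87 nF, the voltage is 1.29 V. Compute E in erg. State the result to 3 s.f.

0.0156 erg

E is given directly by: E = ½CV².
C = 1.87 nF = 1.870×10^-9 F; V = 1.29 V.
E = 1.556×10^-9 J
1.556×10^-9 J × (1 erg / 1.000×10^-7 J) = 0.01556 erg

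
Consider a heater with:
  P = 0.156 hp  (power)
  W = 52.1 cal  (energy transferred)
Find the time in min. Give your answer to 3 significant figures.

Rearranging: t = W/P.
P = 0.156 hp = 116.3 W; W = 52.1 cal = 218.0 J.
t = 1.874 s
1.874 s × (1 min / 60.00 s) = 0.03123 min

0.0312 min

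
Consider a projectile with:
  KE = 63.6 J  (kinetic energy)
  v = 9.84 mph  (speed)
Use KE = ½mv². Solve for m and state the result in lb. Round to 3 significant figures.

14.5 lb

Rearranging: m = 2·KE/v².
KE = 63.6 J; v = 9.84 mph = 4.399 m/s.
m = 6.574 kg
6.574 kg × (1 lb / 0.4536 kg) = 14.49 lb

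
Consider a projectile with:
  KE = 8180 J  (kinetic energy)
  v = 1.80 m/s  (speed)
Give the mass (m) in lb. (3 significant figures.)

11100 lb

Solving KE = ½mv² for m: m = 2·KE/v².
KE = 8180 J; v = 1.80 m/s.
m = 5049 kg
5049 kg × (1 lb / 0.4536 kg) = 11132 lb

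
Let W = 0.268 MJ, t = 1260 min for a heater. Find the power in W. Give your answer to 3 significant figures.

3.54 W

Directly: P = W/t.
W = 0.268 MJ = 2.680×10^5 J; t = 1260 min = 75600 s.
P = 3.545 W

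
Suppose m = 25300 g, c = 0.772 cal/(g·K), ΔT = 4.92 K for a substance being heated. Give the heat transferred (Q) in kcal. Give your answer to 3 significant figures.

Directly: Q = mcΔT.
m = 25300 g = 25.30 kg; c = 0.772 cal/(g·K) = 3230 J/(kg·K); ΔT = 4.92 K.
Q = 4.021×10^5 J
4.021×10^5 J × (1 kcal / 4184 J) = 96.10 kcal

96.1 kcal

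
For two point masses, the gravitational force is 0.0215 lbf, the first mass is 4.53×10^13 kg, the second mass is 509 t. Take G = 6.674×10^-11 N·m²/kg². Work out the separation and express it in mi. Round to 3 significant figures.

78.8 mi

Solving F = G·m₁·m₂/r² for r: r = √(G·m₁m₂/F).
F = 0.0215 lbf = 0.09564 N; m₁ = 4.53×10^13 kg; m₂ = 509 t = 5.090×10^5 kg; G = 6.674×10^-11 N·m²/kg².
r = 1.268×10^5 m
1.268×10^5 m × (1 mi / 1609 m) = 78.82 mi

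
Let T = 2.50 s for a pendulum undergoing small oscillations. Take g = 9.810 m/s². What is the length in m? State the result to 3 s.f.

1.55 m

Solving T = 2π√(L/g) for L: L = g·(T/2π)².
T = 2.50 s; g = 9.810 m/s².
L = 1.553 m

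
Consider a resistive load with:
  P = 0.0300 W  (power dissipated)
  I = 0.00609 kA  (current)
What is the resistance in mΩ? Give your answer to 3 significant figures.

0.809 mΩ

Rearranging: R = P/I².
P = 0.0300 W; I = 0.00609 kA = 6.090 A.
R = 8.089×10^-4 Ω
8.089×10^-4 Ω × (1 mΩ / 0.001000 Ω) = 0.8089 mΩ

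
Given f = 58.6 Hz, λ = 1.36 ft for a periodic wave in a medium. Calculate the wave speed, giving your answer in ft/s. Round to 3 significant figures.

79.7 ft/s

Directly: v = fλ.
f = 58.6 Hz; λ = 1.36 ft = 0.4145 m.
v = 24.29 m/s
24.29 m/s × (1 ft/s / 0.3048 m/s) = 79.70 ft/s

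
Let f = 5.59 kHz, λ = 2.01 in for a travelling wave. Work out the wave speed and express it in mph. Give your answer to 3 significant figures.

Directly: v = fλ.
f = 5.59 kHz = 5590 Hz; λ = 2.01 in = 0.05105 m.
v = 285.4 m/s
285.4 m/s × (1 mph / 0.4470 m/s) = 638.4 mph

638 mph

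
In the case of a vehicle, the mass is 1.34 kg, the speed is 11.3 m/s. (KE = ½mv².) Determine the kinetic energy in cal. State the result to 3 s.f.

Directly: KE = ½mv².
m = 1.34 kg; v = 11.3 m/s.
KE = 85.55 J
85.55 J × (1 cal / 4.184 J) = 20.45 cal

20.4 cal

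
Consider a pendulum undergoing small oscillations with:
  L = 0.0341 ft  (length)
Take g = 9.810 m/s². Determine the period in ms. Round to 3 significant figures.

T is given directly by: T = 2π√(L/g).
L = 0.0341 ft = 0.01039 m; g = 9.810 m/s².
T = 0.2045 s
0.2045 s × (1 ms / 0.001000 s) = 204.5 ms

205 ms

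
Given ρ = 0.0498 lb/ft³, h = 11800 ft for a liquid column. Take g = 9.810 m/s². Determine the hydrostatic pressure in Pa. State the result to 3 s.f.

P is given directly by: P = ρgh.
ρ = 0.0498 lb/ft³ = 0.7977 kg/m³; h = 11800 ft = 3597 m; g = 9.810 m/s².
P = 28146 Pa  (the unit combination reduces to kg/(m·s²) = Pa)

28100 Pa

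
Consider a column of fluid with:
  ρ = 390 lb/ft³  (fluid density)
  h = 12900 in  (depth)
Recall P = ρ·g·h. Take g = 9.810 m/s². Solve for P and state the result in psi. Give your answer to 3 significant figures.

Directly: P = ρgh.
ρ = 390 lb/ft³ = 6247 kg/m³; h = 12900 in = 327.7 m; g = 9.810 m/s².
P = 2.008×10^7 Pa
2.008×10^7 Pa × (1 psi / 6895 Pa) = 2912 psi

2910 psi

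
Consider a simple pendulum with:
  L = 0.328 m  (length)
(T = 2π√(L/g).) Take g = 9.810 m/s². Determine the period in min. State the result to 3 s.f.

Directly: T = 2π√(L/g).
L = 0.328 m; g = 9.810 m/s².
T = 1.149 s
1.149 s × (1 min / 60.00 s) = 0.01915 min

0.0191 min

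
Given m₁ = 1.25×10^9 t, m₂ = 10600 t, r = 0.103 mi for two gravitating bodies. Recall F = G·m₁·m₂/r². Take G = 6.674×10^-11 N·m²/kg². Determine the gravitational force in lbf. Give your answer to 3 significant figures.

7240 lbf

Directly: F = Gm₁m₂/r².
m₁ = 1.25×10^9 t = 1.250×10^12 kg; m₂ = 10600 t = 1.060×10^7 kg; r = 0.103 mi = 165.8 m; G = 6.674×10^-11 N·m²/kg².
F = 32183 N
32183 N × (1 lbf / 4.448 N) = 7235 lbf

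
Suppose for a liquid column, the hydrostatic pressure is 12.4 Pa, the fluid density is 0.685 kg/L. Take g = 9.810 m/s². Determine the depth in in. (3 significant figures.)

0.0726 in

Rearranging: h = P/(ρ·g).
P = 12.4 Pa; ρ = 0.685 kg/L = 685.0 kg/m³; g = 9.810 m/s².
h = 0.001845 m
0.001845 m × (1 in / 0.02540 m) = 0.07265 in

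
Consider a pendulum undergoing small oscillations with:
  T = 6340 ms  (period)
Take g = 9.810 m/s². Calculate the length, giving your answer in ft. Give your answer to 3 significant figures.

32.8 ft

Solving T = 2π√(L/g) for L: L = g·(T/2π)².
T = 6340 ms = 6.340 s; g = 9.810 m/s².
L = 9.988 m
9.988 m × (1 ft / 0.3048 m) = 32.77 ft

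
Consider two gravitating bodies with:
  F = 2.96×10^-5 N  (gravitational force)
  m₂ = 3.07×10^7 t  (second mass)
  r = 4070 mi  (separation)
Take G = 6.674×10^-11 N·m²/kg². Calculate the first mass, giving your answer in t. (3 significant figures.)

6.20×10^5 t

From Newton's law of gravitation: m₁ = F·r²/(G·m₂).
F = 2.96×10^-5 N; m₂ = 3.07×10^7 t = 3.070×10^10 kg; r = 4070 mi = 6.550×10^6 m; G = 6.674×10^-11 N·m²/kg².
m₁ = 6.198×10^8 kg
6.198×10^8 kg × (1 t / 1000 kg) = 6.198×10^5 t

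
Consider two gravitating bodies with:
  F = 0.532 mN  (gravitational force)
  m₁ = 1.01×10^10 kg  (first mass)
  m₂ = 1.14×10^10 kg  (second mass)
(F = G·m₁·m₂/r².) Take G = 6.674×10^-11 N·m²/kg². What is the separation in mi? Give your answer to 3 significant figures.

Rearranging F = G·m₁·m₂/r² for r: r = √(G·m₁m₂/F).
F = 0.532 mN = 5.320×10^-4 N; m₁ = 1.01×10^10 kg; m₂ = 1.14×10^10 kg; G = 6.674×10^-11 N·m²/kg².
r = 3.801×10^6 m
3.801×10^6 m × (1 mi / 1609 m) = 2362 mi

2360 mi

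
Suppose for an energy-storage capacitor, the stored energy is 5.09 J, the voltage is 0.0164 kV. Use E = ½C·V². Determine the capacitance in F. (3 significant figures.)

Rearranging: C = 2E/V².
E = 5.09 J; V = 0.0164 kV = 16.40 V.
C = 0.03785 F

0.0378 F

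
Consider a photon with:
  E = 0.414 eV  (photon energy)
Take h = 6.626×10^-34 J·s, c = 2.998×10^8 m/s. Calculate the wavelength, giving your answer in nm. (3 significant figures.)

2990 nm

Rearranging: λ = hc/E.
E = 0.414 eV = 6.633×10^-20 J; h = 6.626×10^-34 J·s; c = 2.998×10^8 m/s.
λ = 2.995×10^-6 m
2.995×10^-6 m × (1 nm / 1.000×10^-9 m) = 2995 nm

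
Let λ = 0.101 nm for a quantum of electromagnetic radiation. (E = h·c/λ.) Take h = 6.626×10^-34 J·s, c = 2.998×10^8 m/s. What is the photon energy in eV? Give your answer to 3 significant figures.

12300 eV

Directly: E = hc/λ.
λ = 0.101 nm = 1.010×10^-10 m; h = 6.626×10^-34 J·s; c = 2.998×10^8 m/s.
E = 1.967×10^-15 J
1.967×10^-15 J × (1 eV / 1.602×10^-19 J) = 12276 eV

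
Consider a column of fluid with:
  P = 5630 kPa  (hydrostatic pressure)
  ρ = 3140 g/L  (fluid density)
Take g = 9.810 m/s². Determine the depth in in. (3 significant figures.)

Rearranging: h = P/(ρ·g).
P = 5630 kPa = 5.630×10^6 Pa; ρ = 3140 g/L = 3140 kg/m³; g = 9.810 m/s².
h = 182.8 m
182.8 m × (1 in / 0.02540 m) = 7196 in

7200 in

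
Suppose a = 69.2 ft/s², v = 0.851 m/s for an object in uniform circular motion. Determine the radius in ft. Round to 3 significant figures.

Rearranging: r = v²/a.
a = 69.2 ft/s² = 21.09 m/s²; v = 0.851 m/s.
r = 0.03434 m
0.03434 m × (1 ft / 0.3048 m) = 0.1126 ft

0.113 ft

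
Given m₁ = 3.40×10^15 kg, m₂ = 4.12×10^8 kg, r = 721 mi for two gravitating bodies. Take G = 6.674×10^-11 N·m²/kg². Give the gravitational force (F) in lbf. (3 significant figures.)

15.6 lbf

Directly: F = Gm₁m₂/r².
m₁ = 3.40×10^15 kg; m₂ = 4.12×10^8 kg; r = 721 mi = 1.160×10^6 m; G = 6.674×10^-11 N·m²/kg².
F = 69.44 N
69.44 N × (1 lbf / 4.448 N) = 15.61 lbf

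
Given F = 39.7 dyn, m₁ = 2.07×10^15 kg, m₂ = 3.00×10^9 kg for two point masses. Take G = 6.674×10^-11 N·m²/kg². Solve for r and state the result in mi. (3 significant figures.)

From Newton's law of gravitation: r = √(G·m₁m₂/F).
F = 39.7 dyn = 3.970×10^-4 N; m₁ = 2.07×10^15 kg; m₂ = 3.00×10^9 kg; G = 6.674×10^-11 N·m²/kg².
r = 1.022×10^9 m
1.022×10^9 m × (1 mi / 1609 m) = 6.349×10^5 mi

6.35×10^5 mi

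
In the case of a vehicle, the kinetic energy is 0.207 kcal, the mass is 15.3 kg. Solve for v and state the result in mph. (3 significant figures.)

Rearranging KE = ½mv² for v: v = √(2·KE/m).
KE = 0.207 kcal = 866.1 J; m = 15.3 kg.
v = 10.64 m/s
10.64 m/s × (1 mph / 0.4470 m/s) = 23.80 mph

23.8 mph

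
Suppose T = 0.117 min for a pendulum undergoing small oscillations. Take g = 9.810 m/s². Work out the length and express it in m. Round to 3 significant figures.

Rearranging: L = g·(T/2π)².
T = 0.117 min = 7.020 s; g = 9.810 m/s².
L = 12.25 m

12.2 m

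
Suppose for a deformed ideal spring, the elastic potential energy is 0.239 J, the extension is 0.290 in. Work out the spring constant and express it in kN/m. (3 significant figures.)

Rearranging: k = 2U/x².
U = 0.239 J; x = 0.290 in = 0.007366 m.
k = 8810 N/m
8810 N/m × (1 kN/m / 1000 N/m) = 8.810 kN/m

8.81 kN/m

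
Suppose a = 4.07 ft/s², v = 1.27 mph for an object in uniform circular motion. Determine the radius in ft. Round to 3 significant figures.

0.852 ft

Rearranging a = v²/r for r: r = v²/a.
a = 4.07 ft/s² = 1.241 m/s²; v = 1.27 mph = 0.5677 m/s.
r = 0.2598 m
0.2598 m × (1 ft / 0.3048 m) = 0.8525 ft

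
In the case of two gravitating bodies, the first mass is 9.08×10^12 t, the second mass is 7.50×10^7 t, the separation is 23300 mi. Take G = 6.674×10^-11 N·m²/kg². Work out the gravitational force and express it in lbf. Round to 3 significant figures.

7.27 lbf

F is given directly by: F = Gm₁m₂/r².
m₁ = 9.08×10^12 t = 9.080×10^15 kg; m₂ = 7.50×10^7 t = 7.500×10^10 kg; r = 23300 mi = 3.750×10^7 m; G = 6.674×10^-11 N·m²/kg².
F = 32.32 N
32.32 N × (1 lbf / 4.448 N) = 7.267 lbf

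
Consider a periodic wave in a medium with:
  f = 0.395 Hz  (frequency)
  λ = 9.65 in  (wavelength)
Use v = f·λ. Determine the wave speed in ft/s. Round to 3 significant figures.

Directly: v = fλ.
f = 0.395 Hz; λ = 9.65 in = 0.2451 m.
v = 0.09682 m/s
0.09682 m/s × (1 ft/s / 0.3048 m/s) = 0.3176 ft/s

0.318 ft/s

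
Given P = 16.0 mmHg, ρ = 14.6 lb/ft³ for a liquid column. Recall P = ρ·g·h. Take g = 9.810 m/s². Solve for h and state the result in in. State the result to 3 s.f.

36.6 in

Rearranging P = ρ·g·h for h: h = P/(ρ·g).
P = 16.0 mmHg = 2133 Pa; ρ = 14.6 lb/ft³ = 233.9 kg/m³; g = 9.810 m/s².
h = 0.9298 m
0.9298 m × (1 in / 0.02540 m) = 36.61 in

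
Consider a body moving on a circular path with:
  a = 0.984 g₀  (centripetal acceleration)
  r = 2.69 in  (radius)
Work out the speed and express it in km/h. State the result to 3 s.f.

2.92 km/h

Solving a = v²/r for v: v = √(a·r).
a = 0.984 g₀ = 9.650 m/s²; r = 2.69 in = 0.06833 m.
v = 0.8120 m/s
0.8120 m/s × (1 km/h / 0.2778 m/s) = 2.923 km/h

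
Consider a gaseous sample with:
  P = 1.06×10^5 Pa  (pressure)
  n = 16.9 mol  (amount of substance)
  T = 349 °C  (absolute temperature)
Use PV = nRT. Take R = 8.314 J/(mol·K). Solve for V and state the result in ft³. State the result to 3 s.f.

29.1 ft³

From the ideal-gas law: V = nRT/P.
P = 1.06×10^5 Pa; n = 16.9 mol; T = 349 °C = 622.1 K; R = 8.314 J/(mol·K).
V = 0.8247 m³
0.8247 m³ × (1 ft³ / 0.02832 m³) = 29.12 ft³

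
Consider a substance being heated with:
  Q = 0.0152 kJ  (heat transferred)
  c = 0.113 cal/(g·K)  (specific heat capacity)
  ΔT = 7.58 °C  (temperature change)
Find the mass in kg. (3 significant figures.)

0.00424 kg

Solving Q = m·c·ΔT for m: m = Q/(c·ΔT).
Q = 0.0152 kJ = 15.20 J; c = 0.113 cal/(g·K) = 472.8 J/(kg·K); ΔT = 7.58 °C = 7.580 K.
m = 0.004241 kg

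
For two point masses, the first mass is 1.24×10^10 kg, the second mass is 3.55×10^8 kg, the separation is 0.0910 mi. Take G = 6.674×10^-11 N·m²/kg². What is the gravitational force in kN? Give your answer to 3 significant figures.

Directly: F = Gm₁m₂/r².
m₁ = 1.24×10^10 kg; m₂ = 3.55×10^8 kg; r = 0.0910 mi = 146.5 m; G = 6.674×10^-11 N·m²/kg².
F = 13698 N  (the unit combination reduces to kg·m/s² = N)
13698 N × (1 kN / 1000 N) = 13.70 kN

13.7 kN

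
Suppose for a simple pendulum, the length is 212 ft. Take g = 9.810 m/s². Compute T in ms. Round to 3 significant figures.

Directly: T = 2π√(L/g).
L = 212 ft = 64.62 m; g = 9.810 m/s².
T = 16.13 s
16.13 s × (1 ms / 0.001000 s) = 16126 ms

16100 ms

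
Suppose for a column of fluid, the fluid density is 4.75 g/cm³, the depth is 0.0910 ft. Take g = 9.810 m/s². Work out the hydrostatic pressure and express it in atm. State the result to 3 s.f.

0.0128 atm

Directly: P = ρgh.
ρ = 4.75 g/cm³ = 4750 kg/m³; h = 0.0910 ft = 0.02774 m; g = 9.810 m/s².
P = 1292 Pa
1292 Pa × (1 atm / 1.013×10^5 Pa) = 0.01276 atm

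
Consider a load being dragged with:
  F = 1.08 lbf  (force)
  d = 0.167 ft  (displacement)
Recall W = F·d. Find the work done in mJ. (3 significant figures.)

Directly: W = F·d.
F = 1.08 lbf = 4.804 N; d = 0.167 ft = 0.05090 m.
W = 0.2445 J
0.2445 J × (1 mJ / 0.001000 J) = 244.5 mJ

245 mJ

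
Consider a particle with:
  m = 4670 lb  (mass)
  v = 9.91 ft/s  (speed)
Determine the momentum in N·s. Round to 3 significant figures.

6400 N·s

Directly: p = mv.
m = 4670 lb = 2118 kg; v = 9.91 ft/s = 3.021 m/s.
p = 6398 kg·m/s
Since 1 N·s = 1 kg·m/s, 6398 N·s.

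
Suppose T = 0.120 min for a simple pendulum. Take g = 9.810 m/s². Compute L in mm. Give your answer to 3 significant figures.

Rearranging T = 2π√(L/g) for L: L = g·(T/2π)².
T = 0.120 min = 7.200 s; g = 9.810 m/s².
L = 12.88 m
12.88 m × (1 mm / 0.001000 m) = 12882 mm

12900 mm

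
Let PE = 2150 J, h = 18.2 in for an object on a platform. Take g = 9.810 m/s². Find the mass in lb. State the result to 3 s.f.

Solving PE = m·g·h for m: m = PE/(g·h).
PE = 2150 J; h = 18.2 in = 0.4623 m; g = 9.810 m/s².
m = 474.1 kg
474.1 kg × (1 lb / 0.4536 kg) = 1045 lb

1050 lb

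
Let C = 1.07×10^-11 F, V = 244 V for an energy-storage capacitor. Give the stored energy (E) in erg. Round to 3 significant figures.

Directly: E = ½CV².
C = 1.07×10^-11 F; V = 244 V.
E = 3.185×10^-7 J
3.185×10^-7 J × (1 erg / 1.000×10^-7 J) = 3.185 erg

3.19 erg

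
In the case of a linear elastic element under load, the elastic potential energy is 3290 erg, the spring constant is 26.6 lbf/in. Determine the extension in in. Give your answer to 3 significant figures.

Rearranging: x = √(2U/k).
U = 3290 erg = 3.290×10^-4 J; k = 26.6 lbf/in = 4658 N/m.
x = 3.758×10^-4 m
3.758×10^-4 m × (1 in / 0.02540 m) = 0.01480 in

0.0148 in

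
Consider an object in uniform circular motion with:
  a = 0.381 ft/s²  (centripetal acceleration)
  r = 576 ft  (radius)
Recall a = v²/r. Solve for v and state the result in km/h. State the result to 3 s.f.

16.3 km/h

Rearranging a = v²/r for v: v = √(a·r).
a = 0.381 ft/s² = 0.1161 m/s²; r = 576 ft = 175.6 m.
v = 4.515 m/s
4.515 m/s × (1 km/h / 0.2778 m/s) = 16.26 km/h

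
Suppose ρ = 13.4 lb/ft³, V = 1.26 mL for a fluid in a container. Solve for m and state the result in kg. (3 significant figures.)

Rearranging: m = ρV.
ρ = 13.4 lb/ft³ = 214.6 kg/m³; V = 1.26 mL = 1.260×10^-6 m³.
m = 2.705×10^-4 kg

2.70×10^-4 kg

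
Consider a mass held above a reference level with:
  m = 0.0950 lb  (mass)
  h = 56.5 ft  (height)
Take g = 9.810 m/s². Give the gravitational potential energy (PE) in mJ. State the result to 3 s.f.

7280 mJ

PE is given directly by: PE = mgh.
m = 0.0950 lb = 0.04309 kg; h = 56.5 ft = 17.22 m; g = 9.810 m/s².
PE = 7.280 J
7.280 J × (1 mJ / 0.001000 J) = 7280 mJ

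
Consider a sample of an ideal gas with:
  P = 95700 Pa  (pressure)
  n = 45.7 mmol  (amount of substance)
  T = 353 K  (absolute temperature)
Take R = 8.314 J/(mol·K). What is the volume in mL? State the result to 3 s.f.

1400 mL

From the ideal-gas law: V = nRT/P.
P = 95700 Pa; n = 45.7 mmol = 0.04570 mol; T = 353 K; R = 8.314 J/(mol·K).
V = 0.001401 m³
0.001401 m³ × (1 mL / 1.000×10^-6 m³) = 1401 mL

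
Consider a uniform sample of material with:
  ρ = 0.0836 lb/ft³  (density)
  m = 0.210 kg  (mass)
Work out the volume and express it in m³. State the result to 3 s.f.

Rearranging: V = m/ρ.
ρ = 0.0836 lb/ft³ = 1.339 kg/m³; m = 0.210 kg.
V = 0.1568 m³

0.157 m³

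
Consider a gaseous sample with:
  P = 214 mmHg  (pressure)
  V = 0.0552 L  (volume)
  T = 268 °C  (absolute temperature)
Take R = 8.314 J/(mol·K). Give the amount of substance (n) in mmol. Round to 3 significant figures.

0.350 mmol

Rearranging: n = PV/(RT).
P = 214 mmHg = 28531 Pa; V = 0.0552 L = 5.520×10^-5 m³; T = 268 °C = 541.1 K; R = 8.314 J/(mol·K).
n = 3.500×10^-4 mol
3.500×10^-4 mol × (1 mmol / 0.001000 mol) = 0.3500 mmol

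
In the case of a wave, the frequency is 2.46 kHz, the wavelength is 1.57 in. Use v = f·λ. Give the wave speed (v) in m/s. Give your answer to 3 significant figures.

Directly: v = fλ.
f = 2.46 kHz = 2460 Hz; λ = 1.57 in = 0.03988 m.
v = 98.10 m/s

98.1 m/s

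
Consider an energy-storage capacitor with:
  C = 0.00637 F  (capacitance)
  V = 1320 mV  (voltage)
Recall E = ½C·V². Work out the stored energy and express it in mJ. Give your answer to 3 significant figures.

Directly: E = ½CV².
C = 0.00637 F; V = 1320 mV = 1.320 V.
E = 0.005550 J
0.005550 J × (1 mJ / 0.001000 J) = 5.550 mJ

5.55 mJ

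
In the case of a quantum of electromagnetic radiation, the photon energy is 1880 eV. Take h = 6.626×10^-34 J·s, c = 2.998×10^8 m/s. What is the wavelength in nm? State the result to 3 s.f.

0.660 nm

Rearranging: λ = hc/E.
E = 1880 eV = 3.012×10^-16 J; h = 6.626×10^-34 J·s; c = 2.998×10^8 m/s.
λ = 6.595×10^-10 m
6.595×10^-10 m × (1 nm / 1.000×10^-9 m) = 0.6595 nm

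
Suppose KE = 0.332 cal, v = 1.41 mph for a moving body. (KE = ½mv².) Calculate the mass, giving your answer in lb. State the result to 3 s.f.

Rearranging KE = ½mv² for m: m = 2·KE/v².
KE = 0.332 cal = 1.389 J; v = 1.41 mph = 0.6303 m/s.
m = 6.992 kg
6.992 kg × (1 lb / 0.4536 kg) = 15.42 lb

15.4 lb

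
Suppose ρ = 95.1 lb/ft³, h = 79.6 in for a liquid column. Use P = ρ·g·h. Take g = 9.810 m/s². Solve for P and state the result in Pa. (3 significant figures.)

30200 Pa

P is given directly by: P = ρgh.
ρ = 95.1 lb/ft³ = 1523 kg/m³; h = 79.6 in = 2.022 m; g = 9.810 m/s².
P = 30215 Pa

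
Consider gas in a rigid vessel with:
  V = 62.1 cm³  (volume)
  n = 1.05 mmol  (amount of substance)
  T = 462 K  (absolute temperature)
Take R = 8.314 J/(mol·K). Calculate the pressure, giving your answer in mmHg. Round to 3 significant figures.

487 mmHg

From the ideal-gas law: P = nRT/V.
V = 62.1 cm³ = 6.210×10^-5 m³; n = 1.05 mmol = 0.001050 mol; T = 462 K; R = 8.314 J/(mol·K).
P = 64946 Pa  (the unit combination reduces to kg/(m·s²) = Pa)
64946 Pa × (1 mmHg / 133.3 Pa) = 487.1 mmHg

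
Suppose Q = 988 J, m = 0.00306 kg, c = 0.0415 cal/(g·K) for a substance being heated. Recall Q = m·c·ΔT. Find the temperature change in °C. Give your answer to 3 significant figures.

1860 °C

Rearranging Q = m·c·ΔT for ΔT: ΔT = Q/(m·c).
Q = 988 J; m = 0.00306 kg; c = 0.0415 cal/(g·K) = 173.6 J/(kg·K).
ΔT = 1859 K
Since 1 °C = 1 K, 1859 °C.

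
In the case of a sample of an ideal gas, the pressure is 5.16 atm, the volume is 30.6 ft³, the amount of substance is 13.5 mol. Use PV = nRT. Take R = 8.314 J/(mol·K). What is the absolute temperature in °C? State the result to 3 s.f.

3760 °C

Rearranging PV = nRT for T: T = PV/(nR).
P = 5.16 atm = 5.228×10^5 Pa; V = 30.6 ft³ = 0.8665 m³; n = 13.5 mol; R = 8.314 J/(mol·K).
T = 4036 K
4036 K − 273.15 = 3763 °C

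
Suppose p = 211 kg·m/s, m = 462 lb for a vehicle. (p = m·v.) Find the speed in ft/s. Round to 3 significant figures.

3.30 ft/s

Rearranging: v = p/m.
p = 211 kg·m/s; m = 462 lb = 209.6 kg.
v = 1.007 m/s
1.007 m/s × (1 ft/s / 0.3048 m/s) = 3.303 ft/s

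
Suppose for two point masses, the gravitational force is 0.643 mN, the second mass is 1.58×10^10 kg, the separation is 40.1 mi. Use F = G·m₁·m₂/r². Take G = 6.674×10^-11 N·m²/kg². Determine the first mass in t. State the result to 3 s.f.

From Newton's law of gravitation: m₁ = F·r²/(G·m₂).
F = 0.643 mN = 6.430×10^-4 N; m₂ = 1.58×10^10 kg; r = 40.1 mi = 64535 m; G = 6.674×10^-11 N·m²/kg².
m₁ = 2.540×10^6 kg
2.540×10^6 kg × (1 t / 1000 kg) = 2540 t

2540 t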